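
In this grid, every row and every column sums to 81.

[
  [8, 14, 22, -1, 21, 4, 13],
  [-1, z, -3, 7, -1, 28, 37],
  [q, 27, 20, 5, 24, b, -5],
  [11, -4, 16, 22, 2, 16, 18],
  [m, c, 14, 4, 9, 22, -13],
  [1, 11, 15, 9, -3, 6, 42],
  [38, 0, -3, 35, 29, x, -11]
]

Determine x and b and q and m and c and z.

x = -7, b = 12, q = -2, m = 26, c = 19, z = 14

Row 7: 38 + 0 − 3 + 35 + 29 − 11 = 88, so its missing entry is 81 − 88 = -7.
Row 2: -1 − 3 + 7 − 1 + 28 + 37 = 67, so its missing entry is 81 − 67 = 14.
Column 6: 4 + 28 + 16 + 22 + 6 − 7 = 69, so its missing entry is 81 − 69 = 12.
Row 3: 27 + 20 + 5 + 24 + 12 − 5 = 83, so its missing entry is 81 − 83 = -2.
Column 1: 8 − 1 − 2 + 11 + 1 + 38 = 55, so its missing entry is 81 − 55 = 26.
Row 5: 26 + 14 + 4 + 9 + 22 − 13 = 62, so its missing entry is 81 − 62 = 19.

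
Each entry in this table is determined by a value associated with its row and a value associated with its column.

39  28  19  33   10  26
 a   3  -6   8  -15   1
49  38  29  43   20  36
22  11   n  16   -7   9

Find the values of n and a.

n = 2, a = 14

The difference between any two rows is the same in every column — this is an addition table with the headers hidden.
Row 4 minus row 1 is -7 − 10 = -17, so its entry in column 3 is 19 + (-17) = 2.
Row 2 minus row 1 is -15 − 10 = -25, so its entry in column 1 is 39 + (-25) = 14.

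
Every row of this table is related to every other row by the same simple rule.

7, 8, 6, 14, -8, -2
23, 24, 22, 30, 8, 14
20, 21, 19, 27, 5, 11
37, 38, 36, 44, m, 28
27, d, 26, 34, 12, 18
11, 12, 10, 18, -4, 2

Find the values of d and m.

d = 28, m = 22

The difference between any two rows is the same in every column — this is an addition table with the headers hidden.
Row 5 minus row 1 is 18 − (-2) = 20, so its entry in column 2 is 8 + 20 = 28.
Row 4 minus row 1 is 28 − (-2) = 30, so its entry in column 5 is -8 + 30 = 22.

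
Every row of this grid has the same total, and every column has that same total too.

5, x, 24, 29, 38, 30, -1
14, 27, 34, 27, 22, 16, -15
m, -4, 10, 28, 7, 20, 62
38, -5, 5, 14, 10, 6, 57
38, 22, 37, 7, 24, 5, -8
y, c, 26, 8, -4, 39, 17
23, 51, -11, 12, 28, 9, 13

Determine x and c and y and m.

Rows 2 and 4 both sum to 125, so that's the common total.
The known cells in row 1 total 125, leaving 125 − 125 = 0 for the blank.
The known cells in row 3 total 123, leaving 125 − 123 = 2 for the blank.
The known cells in column 1 total 120, leaving 125 − 120 = 5 for the blank.
The known cells in row 6 total 91, leaving 125 − 91 = 34 for the blank.

x = 0, c = 34, y = 5, m = 2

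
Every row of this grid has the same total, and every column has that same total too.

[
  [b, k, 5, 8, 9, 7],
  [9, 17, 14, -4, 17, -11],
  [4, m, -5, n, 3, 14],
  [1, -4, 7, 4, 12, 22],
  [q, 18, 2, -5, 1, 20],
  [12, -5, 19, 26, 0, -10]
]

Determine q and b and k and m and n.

Rows 2 and 4 both sum to 42, so that's the common total.
The known cells in row 5 total 36, leaving 42 − 36 = 6 for the blank.
The known cells in column 1 total 32, leaving 42 − 32 = 10 for the blank.
The known cells in row 1 total 39, leaving 42 − 39 = 3 for the blank.
The known cells in column 2 total 29, leaving 42 − 29 = 13 for the blank.
The known cells in row 3 total 29, leaving 42 − 29 = 13 for the blank.

q = 6, b = 10, k = 3, m = 13, n = 13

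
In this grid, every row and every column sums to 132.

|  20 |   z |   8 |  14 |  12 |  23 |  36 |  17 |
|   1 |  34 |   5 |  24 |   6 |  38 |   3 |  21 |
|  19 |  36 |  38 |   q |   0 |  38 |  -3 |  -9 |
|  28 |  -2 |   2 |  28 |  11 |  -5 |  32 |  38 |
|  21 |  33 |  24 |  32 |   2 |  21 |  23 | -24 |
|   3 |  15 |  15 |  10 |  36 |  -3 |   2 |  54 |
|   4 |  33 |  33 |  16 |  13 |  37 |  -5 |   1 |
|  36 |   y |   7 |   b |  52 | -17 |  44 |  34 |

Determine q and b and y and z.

The known cells in row 3 total 119, leaving 132 − 119 = 13 for the blank.
The known cells in row 1 total 130, leaving 132 − 130 = 2 for the blank.
The known cells in column 2 total 151, leaving 132 − 151 = -19 for the blank.
The known cells in row 8 total 137, leaving 132 − 137 = -5 for the blank.

q = 13, b = -5, y = -19, z = 2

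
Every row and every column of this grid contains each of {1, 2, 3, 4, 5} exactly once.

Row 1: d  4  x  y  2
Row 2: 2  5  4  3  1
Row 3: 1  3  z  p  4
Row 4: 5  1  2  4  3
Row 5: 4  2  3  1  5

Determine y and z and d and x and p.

Cell (1,1): column 1 already has {1, 2, 4, 5} → 3.
For row 1, column 4: row 1 is missing {1, 5} and column 4 is missing {2, 5}; that leaves 5.
For row 3, column 4: column 4 already has {1, 3, 4, 5}; that leaves 2.
For row 1, column 3: row 1 already has {2, 3, 4, 5}; that leaves 1.
Cell (3,3): row 3 already has {1, 2, 3, 4} → 5.

y = 5, z = 5, d = 3, x = 1, p = 2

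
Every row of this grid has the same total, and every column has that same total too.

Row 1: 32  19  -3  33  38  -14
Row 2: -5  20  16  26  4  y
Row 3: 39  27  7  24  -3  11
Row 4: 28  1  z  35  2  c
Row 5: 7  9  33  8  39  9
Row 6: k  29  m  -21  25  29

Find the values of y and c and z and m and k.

y = 44, c = 26, z = 13, m = 39, k = 4

Rows 1 and 3 both sum to 105, so that's the common total.
Row 2: -5 + 20 + 16 + 26 + 4 = 61, so its missing entry is 105 − 61 = 44.
Column 1: 32 − 5 + 39 + 28 + 7 = 101, so its missing entry is 105 − 101 = 4.
Column 6: -14 + 44 + 11 + 9 + 29 = 79, so its missing entry is 105 − 79 = 26.
Row 4: 28 + 1 + 35 + 2 + 26 = 92, so its missing entry is 105 − 92 = 13.
Row 6: 4 + 29 − 21 + 25 + 29 = 66, so its missing entry is 105 − 66 = 39.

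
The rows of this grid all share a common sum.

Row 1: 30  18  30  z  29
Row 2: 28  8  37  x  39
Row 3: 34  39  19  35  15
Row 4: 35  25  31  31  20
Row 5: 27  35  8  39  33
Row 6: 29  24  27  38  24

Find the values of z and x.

Rows 3 and 6 both add up to 142, so every row sums to 142.
Row 1: 30 + 18 + 30 + 29 = 107, so the missing entry is 142 − 107 = 35.
Row 2: 28 + 8 + 37 + 39 = 112, so the missing entry is 142 − 112 = 30.

z = 35, x = 30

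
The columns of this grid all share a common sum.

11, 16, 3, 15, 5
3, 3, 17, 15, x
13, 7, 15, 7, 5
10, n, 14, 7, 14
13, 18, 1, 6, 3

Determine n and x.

Columns 1 and 4 both add up to 50, so every column sums to 50.
Column 2: 16 + 3 + 7 + 18 = 44, so the missing entry is 50 − 44 = 6.
Column 5: 5 + 5 + 14 + 3 = 27, so the missing entry is 50 − 27 = 23.

n = 6, x = 23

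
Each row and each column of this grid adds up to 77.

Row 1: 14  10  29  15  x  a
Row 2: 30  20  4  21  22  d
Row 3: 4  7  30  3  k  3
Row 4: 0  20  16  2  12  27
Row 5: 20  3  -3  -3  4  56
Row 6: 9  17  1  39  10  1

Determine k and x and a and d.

Row 3 has 4 + 7 + 30 + 3 + 3 = 47; the blank must be 77 − 47 = 30.
Column 5 has 22 + 30 + 12 + 4 + 10 = 78; the blank must be 77 − 78 = -1.
Row 1 has 14 + 10 + 29 + 15 − 1 = 67; the blank must be 77 − 67 = 10.
Row 2 has 30 + 20 + 4 + 21 + 22 = 97; the blank must be 77 − 97 = -20.

k = 30, x = -1, a = 10, d = -20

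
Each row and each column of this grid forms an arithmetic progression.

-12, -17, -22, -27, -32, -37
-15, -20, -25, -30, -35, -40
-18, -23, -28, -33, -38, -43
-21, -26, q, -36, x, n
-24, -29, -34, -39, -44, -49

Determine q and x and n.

q = -31, x = -41, n = -46

Along each row the entries change by -5 per step; down each column they change by -3.
Row 4: from -21 at column 1, stepping by -5 to column 3 gives -31.
Row 4: from -21 at column 1, stepping by -5 to column 5 gives -41.
Row 4: from -21 at column 1, stepping by -5 to column 6 gives -46.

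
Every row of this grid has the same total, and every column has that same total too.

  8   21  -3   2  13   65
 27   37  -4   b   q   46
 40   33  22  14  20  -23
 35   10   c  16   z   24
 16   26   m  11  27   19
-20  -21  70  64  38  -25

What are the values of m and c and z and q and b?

Rows 1 and 3 both sum to 106, so that's the common total.
Row 5: 16 + 26 + 11 + 27 + 19 = 99, so its missing entry is 106 − 99 = 7.
Column 3: -3 − 4 + 22 + 7 + 70 = 92, so its missing entry is 106 − 92 = 14.
Row 4: 35 + 10 + 14 + 16 + 24 = 99, so its missing entry is 106 − 99 = 7.
Column 5: 13 + 20 + 7 + 27 + 38 = 105, so its missing entry is 106 − 105 = 1.
Row 2: 27 + 37 − 4 + 1 + 46 = 107, so its missing entry is 106 − 107 = -1.

m = 7, c = 14, z = 7, q = 1, b = -1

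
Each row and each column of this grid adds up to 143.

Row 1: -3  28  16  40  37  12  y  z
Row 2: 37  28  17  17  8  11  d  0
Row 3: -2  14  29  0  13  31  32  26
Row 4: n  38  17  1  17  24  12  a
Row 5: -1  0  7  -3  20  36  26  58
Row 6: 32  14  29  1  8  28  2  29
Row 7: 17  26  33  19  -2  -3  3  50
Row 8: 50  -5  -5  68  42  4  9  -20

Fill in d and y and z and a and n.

d = 25, y = 34, z = -21, a = 21, n = 13

Column 1: -3 + 37 − 2 − 1 + 32 + 17 + 50 = 130, so its missing entry is 143 − 130 = 13.
Row 4: 13 + 38 + 17 + 1 + 17 + 24 + 12 = 122, so its missing entry is 143 − 122 = 21.
Column 8: 0 + 26 + 21 + 58 + 29 + 50 − 20 = 164, so its missing entry is 143 − 164 = -21.
Row 1: -3 + 28 + 16 + 40 + 37 + 12 − 21 = 109, so its missing entry is 143 − 109 = 34.
Row 2: 37 + 28 + 17 + 17 + 8 + 11 + 0 = 118, so its missing entry is 143 − 118 = 25.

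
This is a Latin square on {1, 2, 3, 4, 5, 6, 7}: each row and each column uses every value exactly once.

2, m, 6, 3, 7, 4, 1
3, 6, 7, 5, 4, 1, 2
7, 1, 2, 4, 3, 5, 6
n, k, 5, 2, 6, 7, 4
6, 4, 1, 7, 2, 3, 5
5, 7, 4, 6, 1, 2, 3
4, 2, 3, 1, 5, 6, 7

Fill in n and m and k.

For row 1, column 2: row 1 already has {1, 2, 3, 4, 6, 7}; that leaves 5.
For row 4, column 2: column 2 already has {1, 2, 4, 5, 6, 7}; that leaves 3.
For row 4, column 1: row 4 already has {2, 3, 4, 5, 6, 7}; that leaves 1.

n = 1, m = 5, k = 3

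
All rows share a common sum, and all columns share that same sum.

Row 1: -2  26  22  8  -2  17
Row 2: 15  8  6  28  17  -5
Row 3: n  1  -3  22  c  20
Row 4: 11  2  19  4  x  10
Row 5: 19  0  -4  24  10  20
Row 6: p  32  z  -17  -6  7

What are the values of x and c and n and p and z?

x = 23, c = 27, n = 2, p = 24, z = 29

Rows 1 and 2 both sum to 69, so that's the common total.
Row 4: 11 + 2 + 19 + 4 + 10 = 46, so its missing entry is 69 − 46 = 23.
Column 5: -2 + 17 + 23 + 10 − 6 = 42, so its missing entry is 69 − 42 = 27.
Row 3: 1 − 3 + 22 + 27 + 20 = 67, so its missing entry is 69 − 67 = 2.
Column 1: -2 + 15 + 2 + 11 + 19 = 45, so its missing entry is 69 − 45 = 24.
Row 6: 24 + 32 − 17 − 6 + 7 = 40, so its missing entry is 69 − 40 = 29.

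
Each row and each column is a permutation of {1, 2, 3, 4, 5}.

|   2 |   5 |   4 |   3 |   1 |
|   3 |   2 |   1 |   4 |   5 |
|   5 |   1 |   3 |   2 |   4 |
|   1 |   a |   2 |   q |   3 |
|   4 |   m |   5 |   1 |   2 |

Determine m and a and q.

At (row 4, col 4): column 4 already has {1, 2, 3, 4}, so the value is 5.
At (row 4, col 2): row 4 already has {1, 2, 3, 5}, so the value is 4.
Cell (5,2): row 5 already has {1, 2, 4, 5} → 3.

m = 3, a = 4, q = 5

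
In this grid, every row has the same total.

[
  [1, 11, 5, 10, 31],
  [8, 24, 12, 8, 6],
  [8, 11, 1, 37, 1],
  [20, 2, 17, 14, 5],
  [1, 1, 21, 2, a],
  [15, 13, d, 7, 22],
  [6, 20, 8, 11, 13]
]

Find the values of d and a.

The complete rows each total 58.
Row 6 is missing 58 − 57 = 1 (since 15 + 13 + 7 + 22 = 57).
Row 5 is missing 58 − 25 = 33 (since 1 + 1 + 21 + 2 = 25).

d = 1, a = 33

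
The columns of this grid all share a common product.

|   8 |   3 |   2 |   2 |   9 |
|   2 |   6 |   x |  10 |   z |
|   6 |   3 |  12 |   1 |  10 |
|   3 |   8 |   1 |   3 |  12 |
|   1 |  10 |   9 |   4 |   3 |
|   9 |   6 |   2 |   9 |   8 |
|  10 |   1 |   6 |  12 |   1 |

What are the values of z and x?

Columns 2 and 4 each multiply to 25920, so every column has product 25920.
Column 5: 9×10×12×3×8×1 = 25920, so the missing entry is 25920 ÷ 25920 = 1.
Column 3: 2×12×1×9×2×6 = 2592, so the missing entry is 25920 ÷ 2592 = 10.

z = 1, x = 10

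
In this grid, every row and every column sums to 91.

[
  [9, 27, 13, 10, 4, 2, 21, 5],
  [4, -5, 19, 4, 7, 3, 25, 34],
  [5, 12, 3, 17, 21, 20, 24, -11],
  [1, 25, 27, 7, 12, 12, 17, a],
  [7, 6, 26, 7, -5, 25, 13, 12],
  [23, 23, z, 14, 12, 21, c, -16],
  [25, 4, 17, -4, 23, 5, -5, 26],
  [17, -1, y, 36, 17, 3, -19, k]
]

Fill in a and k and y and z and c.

a = -10, k = 51, y = -13, z = -1, c = 15

Row 4: 1 + 25 + 27 + 7 + 12 + 12 + 17 = 101, so its missing entry is 91 − 101 = -10.
Column 8: 5 + 34 − 11 − 10 + 12 − 16 + 26 = 40, so its missing entry is 91 − 40 = 51.
Column 7: 21 + 25 + 24 + 17 + 13 − 5 − 19 = 76, so its missing entry is 91 − 76 = 15.
Row 8: 17 − 1 + 36 + 17 + 3 − 19 + 51 = 104, so its missing entry is 91 − 104 = -13.
Row 6: 23 + 23 + 14 + 12 + 21 + 15 − 16 = 92, so its missing entry is 91 − 92 = -1.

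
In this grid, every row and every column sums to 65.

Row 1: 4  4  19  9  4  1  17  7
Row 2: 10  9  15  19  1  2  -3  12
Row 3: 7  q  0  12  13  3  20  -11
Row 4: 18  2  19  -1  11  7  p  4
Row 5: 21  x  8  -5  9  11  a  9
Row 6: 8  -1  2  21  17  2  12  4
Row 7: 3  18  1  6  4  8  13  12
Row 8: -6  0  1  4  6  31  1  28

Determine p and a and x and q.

Row 3: 7 + 0 + 12 + 13 + 3 + 20 − 11 = 44, so its missing entry is 65 − 44 = 21.
Column 2: 4 + 9 + 21 + 2 − 1 + 18 + 0 = 53, so its missing entry is 65 − 53 = 12.
Row 5: 21 + 12 + 8 − 5 + 9 + 11 + 9 = 65, so its missing entry is 65 − 65 = 0.
Row 4: 18 + 2 + 19 − 1 + 11 + 7 + 4 = 60, so its missing entry is 65 − 60 = 5.

p = 5, a = 0, x = 12, q = 21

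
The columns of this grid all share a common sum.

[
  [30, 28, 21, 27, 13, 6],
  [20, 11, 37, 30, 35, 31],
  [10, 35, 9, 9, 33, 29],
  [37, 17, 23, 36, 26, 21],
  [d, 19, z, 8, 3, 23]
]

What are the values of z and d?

z = 20, d = 13

The complete columns each total 110.
Column 3 is missing 110 − 90 = 20 (since 21 + 37 + 9 + 23 = 90).
Column 1 is missing 110 − 97 = 13 (since 30 + 20 + 10 + 37 = 97).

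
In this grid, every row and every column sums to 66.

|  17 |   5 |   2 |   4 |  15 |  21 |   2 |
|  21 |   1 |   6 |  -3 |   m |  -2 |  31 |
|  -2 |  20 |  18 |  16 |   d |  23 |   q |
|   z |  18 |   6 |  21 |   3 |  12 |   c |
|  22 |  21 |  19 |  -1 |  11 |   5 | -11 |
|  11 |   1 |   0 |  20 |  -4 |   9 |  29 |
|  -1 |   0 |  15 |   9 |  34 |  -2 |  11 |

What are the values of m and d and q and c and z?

m = 12, d = -5, q = -4, c = 8, z = -2

The known cells in row 2 total 54, leaving 66 − 54 = 12 for the blank.
The known cells in column 5 total 71, leaving 66 − 71 = -5 for the blank.
The known cells in column 1 total 68, leaving 66 − 68 = -2 for the blank.
The known cells in row 3 total 70, leaving 66 − 70 = -4 for the blank.
The known cells in row 4 total 58, leaving 66 − 58 = 8 for the blank.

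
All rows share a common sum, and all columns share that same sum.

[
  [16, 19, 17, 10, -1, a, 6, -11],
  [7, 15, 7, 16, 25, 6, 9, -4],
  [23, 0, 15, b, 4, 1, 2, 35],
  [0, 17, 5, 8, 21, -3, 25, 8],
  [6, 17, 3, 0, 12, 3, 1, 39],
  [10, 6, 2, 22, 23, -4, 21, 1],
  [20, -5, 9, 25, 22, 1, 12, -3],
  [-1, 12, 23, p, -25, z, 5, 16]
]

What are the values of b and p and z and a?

Rows 2 and 4 both sum to 81, so that's the common total.
The known cells in row 3 total 80, leaving 81 − 80 = 1 for the blank.
The known cells in row 1 total 56, leaving 81 − 56 = 25 for the blank.
The known cells in column 6 total 29, leaving 81 − 29 = 52 for the blank.
The known cells in row 8 total 82, leaving 81 − 82 = -1 for the blank.

b = 1, p = -1, z = 52, a = 25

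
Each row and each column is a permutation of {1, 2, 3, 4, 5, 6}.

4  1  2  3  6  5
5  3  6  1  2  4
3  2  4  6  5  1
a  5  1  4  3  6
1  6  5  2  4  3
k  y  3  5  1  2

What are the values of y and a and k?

At (row 6, col 2): column 2 already has {1, 2, 3, 5, 6}, so the value is 4.
At (row 6, col 1): row 6 already has {1, 2, 3, 4, 5}, so the value is 6.
At (row 4, col 1): row 4 already has {1, 3, 4, 5, 6}, so the value is 2.

y = 4, a = 2, k = 6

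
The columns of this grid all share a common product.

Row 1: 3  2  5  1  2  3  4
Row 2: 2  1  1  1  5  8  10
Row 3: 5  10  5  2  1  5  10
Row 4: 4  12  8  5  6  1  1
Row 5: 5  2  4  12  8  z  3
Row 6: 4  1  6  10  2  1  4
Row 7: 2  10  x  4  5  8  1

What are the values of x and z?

Columns 4 and 7 each multiply to 4800, so every column has product 4800.
Column 3: 5×1×5×8×4×6 = 4800, so the missing entry is 4800 ÷ 4800 = 1.
Column 6: 3×8×5×1×1×8 = 960, so the missing entry is 4800 ÷ 960 = 5.

x = 1, z = 5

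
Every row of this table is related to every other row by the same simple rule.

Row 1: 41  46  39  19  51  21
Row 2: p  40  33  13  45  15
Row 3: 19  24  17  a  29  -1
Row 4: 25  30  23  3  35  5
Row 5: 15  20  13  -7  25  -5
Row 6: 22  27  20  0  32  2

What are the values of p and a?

p = 35, a = -3

The difference between any two rows is the same in every column — this is an addition table with the headers hidden.
Row 2 minus row 1 is 40 − 46 = -6, so its entry in column 1 is 41 + (-6) = 35.
Row 3 minus row 1 is 24 − 46 = -22, so its entry in column 4 is 19 + (-22) = -3.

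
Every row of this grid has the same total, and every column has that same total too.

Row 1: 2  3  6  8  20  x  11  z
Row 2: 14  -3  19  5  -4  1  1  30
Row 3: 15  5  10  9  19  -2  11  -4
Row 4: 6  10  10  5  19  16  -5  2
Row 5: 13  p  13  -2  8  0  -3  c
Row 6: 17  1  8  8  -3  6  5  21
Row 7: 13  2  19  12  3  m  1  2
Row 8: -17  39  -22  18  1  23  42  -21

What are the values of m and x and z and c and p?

Rows 2 and 3 both sum to 63, so that's the common total.
Row 7 has 13 + 2 + 19 + 12 + 3 + 1 + 2 = 52; the blank must be 63 − 52 = 11.
Column 6 has 1 − 2 + 16 + 0 + 6 + 11 + 23 = 55; the blank must be 63 − 55 = 8.
Row 1 has 2 + 3 + 6 + 8 + 20 + 8 + 11 = 58; the blank must be 63 − 58 = 5.
Column 2 has 3 − 3 + 5 + 10 + 1 + 2 + 39 = 57; the blank must be 63 − 57 = 6.
Row 5 has 13 + 6 + 13 − 2 + 8 + 0 − 3 = 35; the blank must be 63 − 35 = 28.

m = 11, x = 8, z = 5, c = 28, p = 6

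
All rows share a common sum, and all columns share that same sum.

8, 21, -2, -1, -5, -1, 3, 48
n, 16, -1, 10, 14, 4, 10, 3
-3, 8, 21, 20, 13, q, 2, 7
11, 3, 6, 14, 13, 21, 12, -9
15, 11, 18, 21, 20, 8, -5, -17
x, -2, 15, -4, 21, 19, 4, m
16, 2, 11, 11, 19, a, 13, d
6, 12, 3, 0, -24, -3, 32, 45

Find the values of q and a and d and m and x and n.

Rows 1 and 4 both sum to 71, so that's the common total.
Row 2: 16 − 1 + 10 + 14 + 4 + 10 + 3 = 56, so its missing entry is 71 − 56 = 15.
Column 1: 8 + 15 − 3 + 11 + 15 + 16 + 6 = 68, so its missing entry is 71 − 68 = 3.
Row 6: 3 − 2 + 15 − 4 + 21 + 19 + 4 = 56, so its missing entry is 71 − 56 = 15.
Column 8: 48 + 3 + 7 − 9 − 17 + 15 + 45 = 92, so its missing entry is 71 − 92 = -21.
Row 7: 16 + 2 + 11 + 11 + 19 + 13 − 21 = 51, so its missing entry is 71 − 51 = 20.
Row 3: -3 + 8 + 21 + 20 + 13 + 2 + 7 = 68, so its missing entry is 71 − 68 = 3.

q = 3, a = 20, d = -21, m = 15, x = 3, n = 15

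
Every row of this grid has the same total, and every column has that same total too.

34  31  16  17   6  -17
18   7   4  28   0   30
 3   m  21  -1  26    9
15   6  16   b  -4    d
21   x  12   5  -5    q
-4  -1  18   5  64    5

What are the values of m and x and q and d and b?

m = 29, x = 15, q = 39, d = 21, b = 33

Rows 1 and 2 both sum to 87, so that's the common total.
The known cells in row 3 total 58, leaving 87 − 58 = 29 for the blank.
The known cells in column 4 total 54, leaving 87 − 54 = 33 for the blank.
The known cells in column 2 total 72, leaving 87 − 72 = 15 for the blank.
The known cells in row 5 total 48, leaving 87 − 48 = 39 for the blank.
The known cells in row 4 total 66, leaving 87 − 66 = 21 for the blank.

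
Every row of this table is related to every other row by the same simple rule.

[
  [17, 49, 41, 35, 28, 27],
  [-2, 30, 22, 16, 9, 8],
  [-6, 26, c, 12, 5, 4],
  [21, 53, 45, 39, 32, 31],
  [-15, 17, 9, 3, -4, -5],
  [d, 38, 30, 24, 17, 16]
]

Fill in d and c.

d = 6, c = 18

The difference between any two rows is the same in every column — this is an addition table with the headers hidden.
Row 6 minus row 1 is 17 − 28 = -11, so its entry in column 1 is 17 + (-11) = 6.
Row 3 minus row 1 is 5 − 28 = -23, so its entry in column 3 is 41 + (-23) = 18.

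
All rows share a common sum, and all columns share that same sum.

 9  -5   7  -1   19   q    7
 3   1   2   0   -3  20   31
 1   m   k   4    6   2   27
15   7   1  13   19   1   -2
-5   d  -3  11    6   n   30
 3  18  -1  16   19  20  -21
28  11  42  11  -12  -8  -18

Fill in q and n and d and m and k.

q = 18, n = 1, d = 14, m = 8, k = 6

Rows 2 and 4 both sum to 54, so that's the common total.
The known cells in row 1 total 36, leaving 54 − 36 = 18 for the blank.
The known cells in column 6 total 53, leaving 54 − 53 = 1 for the blank.
The known cells in column 3 total 48, leaving 54 − 48 = 6 for the blank.
The known cells in row 3 total 46, leaving 54 − 46 = 8 for the blank.
The known cells in row 5 total 40, leaving 54 − 40 = 14 for the blank.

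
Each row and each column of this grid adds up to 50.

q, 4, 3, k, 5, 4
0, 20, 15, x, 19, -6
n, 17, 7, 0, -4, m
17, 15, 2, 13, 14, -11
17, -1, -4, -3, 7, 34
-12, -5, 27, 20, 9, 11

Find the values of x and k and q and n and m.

x = 2, k = 18, q = 16, n = 12, m = 18

The known cells in column 6 total 32, leaving 50 − 32 = 18 for the blank.
The known cells in row 3 total 38, leaving 50 − 38 = 12 for the blank.
The known cells in column 1 total 34, leaving 50 − 34 = 16 for the blank.
The known cells in row 1 total 32, leaving 50 − 32 = 18 for the blank.
The known cells in row 2 total 48, leaving 50 − 48 = 2 for the blank.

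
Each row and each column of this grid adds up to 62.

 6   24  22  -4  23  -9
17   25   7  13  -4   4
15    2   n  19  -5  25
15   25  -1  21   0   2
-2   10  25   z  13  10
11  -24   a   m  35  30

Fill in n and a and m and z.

Row 5 has -2 + 10 + 25 + 13 + 10 = 56; the blank must be 62 − 56 = 6.
Column 4 has -4 + 13 + 19 + 21 + 6 = 55; the blank must be 62 − 55 = 7.
Row 6 has 11 − 24 + 7 + 35 + 30 = 59; the blank must be 62 − 59 = 3.
Row 3 has 15 + 2 + 19 − 5 + 25 = 56; the blank must be 62 − 56 = 6.

n = 6, a = 3, m = 7, z = 6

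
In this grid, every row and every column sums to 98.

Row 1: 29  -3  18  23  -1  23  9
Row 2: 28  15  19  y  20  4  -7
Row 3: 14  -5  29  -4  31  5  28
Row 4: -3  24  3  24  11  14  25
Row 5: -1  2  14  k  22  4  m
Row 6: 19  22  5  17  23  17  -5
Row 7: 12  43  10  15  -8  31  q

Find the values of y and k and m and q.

y = 19, k = 4, m = 53, q = -5

The known cells in row 7 total 103, leaving 98 − 103 = -5 for the blank.
The known cells in column 7 total 45, leaving 98 − 45 = 53 for the blank.
The known cells in row 2 total 79, leaving 98 − 79 = 19 for the blank.
The known cells in row 5 total 94, leaving 98 − 94 = 4 for the blank.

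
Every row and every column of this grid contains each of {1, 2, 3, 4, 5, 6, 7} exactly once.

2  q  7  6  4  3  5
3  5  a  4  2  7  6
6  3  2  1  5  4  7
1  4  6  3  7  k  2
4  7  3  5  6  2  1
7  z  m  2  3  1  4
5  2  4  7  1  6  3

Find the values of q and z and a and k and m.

q = 1, z = 6, a = 1, k = 5, m = 5

Cell (1,2): row 1 already has {2, 3, 4, 5, 6, 7} → 1.
At (row 2, col 3): row 2 already has {2, 3, 4, 5, 6, 7}, so the value is 1.
At (row 6, col 2): column 2 already has {1, 2, 3, 4, 5, 7}, so the value is 6.
At (row 4, col 6): row 4 already has {1, 2, 3, 4, 6, 7}, so the value is 5.
For row 6, column 3: row 6 already has {1, 2, 3, 4, 6, 7}; that leaves 5.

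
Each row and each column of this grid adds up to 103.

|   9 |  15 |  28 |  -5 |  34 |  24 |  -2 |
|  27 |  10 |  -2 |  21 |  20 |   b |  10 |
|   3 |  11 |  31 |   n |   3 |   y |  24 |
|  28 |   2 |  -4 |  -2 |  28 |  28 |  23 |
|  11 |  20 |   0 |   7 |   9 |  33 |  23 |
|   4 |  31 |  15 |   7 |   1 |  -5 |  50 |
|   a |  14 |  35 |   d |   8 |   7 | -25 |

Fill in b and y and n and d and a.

Row 2 has 27 + 10 − 2 + 21 + 20 + 10 = 86; the blank must be 103 − 86 = 17.
Column 6 has 24 + 17 + 28 + 33 − 5 + 7 = 104; the blank must be 103 − 104 = -1.
Row 3 has 3 + 11 + 31 + 3 − 1 + 24 = 71; the blank must be 103 − 71 = 32.
Column 1 has 9 + 27 + 3 + 28 + 11 + 4 = 82; the blank must be 103 − 82 = 21.
Row 7 has 21 + 14 + 35 + 8 + 7 − 25 = 60; the blank must be 103 − 60 = 43.

b = 17, y = -1, n = 32, d = 43, a = 21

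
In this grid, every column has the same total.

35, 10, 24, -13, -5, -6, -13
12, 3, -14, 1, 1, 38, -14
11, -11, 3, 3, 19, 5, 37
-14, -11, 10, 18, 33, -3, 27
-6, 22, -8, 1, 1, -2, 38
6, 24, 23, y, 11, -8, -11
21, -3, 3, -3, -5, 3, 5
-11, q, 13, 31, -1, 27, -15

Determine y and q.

y = 16, q = 20

Columns 3 and 7 both add up to 54, so every column sums to 54.
Column 4: -13 + 1 + 3 + 18 + 1 − 3 + 31 = 38, so the missing entry is 54 − 38 = 16.
Column 2: 10 + 3 − 11 − 11 + 22 + 24 − 3 = 34, so the missing entry is 54 − 34 = 20.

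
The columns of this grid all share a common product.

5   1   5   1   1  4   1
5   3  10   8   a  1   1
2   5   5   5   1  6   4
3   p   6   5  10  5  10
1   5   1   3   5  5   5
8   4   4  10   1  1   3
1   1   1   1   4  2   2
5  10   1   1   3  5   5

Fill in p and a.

Columns 6 and 7 each multiply to 6000, so every column has product 6000.
Column 2: 1×3×5×5×4×1×10 = 3000, so the missing entry is 6000 ÷ 3000 = 2.
Column 5: 1×1×10×5×1×4×3 = 600, so the missing entry is 6000 ÷ 600 = 10.

p = 2, a = 10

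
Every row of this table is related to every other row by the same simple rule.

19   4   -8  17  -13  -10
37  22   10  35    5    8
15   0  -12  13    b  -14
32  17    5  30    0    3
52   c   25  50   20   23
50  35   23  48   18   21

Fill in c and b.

c = 37, b = -17

The difference between any two rows is the same in every column — this is an addition table with the headers hidden.
Row 5 minus row 1 is 25 − (-8) = 33, so its entry in column 2 is 4 + 33 = 37.
Row 3 minus row 1 is -12 − (-8) = -4, so its entry in column 5 is -13 + (-4) = -17.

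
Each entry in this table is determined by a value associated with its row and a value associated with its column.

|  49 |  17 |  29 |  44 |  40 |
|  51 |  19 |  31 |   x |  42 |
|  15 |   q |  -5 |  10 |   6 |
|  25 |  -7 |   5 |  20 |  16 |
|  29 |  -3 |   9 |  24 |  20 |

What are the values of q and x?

The difference between any two rows is the same in every column — this is an addition table with the headers hidden.
Row 3 minus row 1 is -5 − 29 = -34, so its entry in column 2 is 17 + (-34) = -17.
Row 2 minus row 1 is 31 − 29 = 2, so its entry in column 4 is 44 + 2 = 46.

q = -17, x = 46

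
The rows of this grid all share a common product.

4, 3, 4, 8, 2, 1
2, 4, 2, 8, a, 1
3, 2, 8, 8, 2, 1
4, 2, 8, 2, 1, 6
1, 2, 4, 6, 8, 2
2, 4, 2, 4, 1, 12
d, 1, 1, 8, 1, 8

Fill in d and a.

Rows 5 and 6 each multiply to 768, so every row has product 768.
Row 7: 1×1×8×1×8 = 64, so the missing entry is 768 ÷ 64 = 12.
Row 2: 2×4×2×8×1 = 128, so the missing entry is 768 ÷ 128 = 6.

d = 12, a = 6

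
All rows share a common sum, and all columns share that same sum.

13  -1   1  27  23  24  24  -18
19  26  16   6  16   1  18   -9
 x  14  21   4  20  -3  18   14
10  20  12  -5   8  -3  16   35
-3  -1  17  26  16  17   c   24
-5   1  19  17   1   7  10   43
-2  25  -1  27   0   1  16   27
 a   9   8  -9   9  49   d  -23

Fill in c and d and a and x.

c = -3, d = -6, a = 56, x = 5

Rows 1 and 2 both sum to 93, so that's the common total.
Row 5 has -3 − 1 + 17 + 26 + 16 + 17 + 24 = 96; the blank must be 93 − 96 = -3.
Row 3 has 14 + 21 + 4 + 20 − 3 + 18 + 14 = 88; the blank must be 93 − 88 = 5.
Column 1 has 13 + 19 + 5 + 10 − 3 − 5 − 2 = 37; the blank must be 93 − 37 = 56.
Row 8 has 56 + 9 + 8 − 9 + 9 + 49 − 23 = 99; the blank must be 93 − 99 = -6.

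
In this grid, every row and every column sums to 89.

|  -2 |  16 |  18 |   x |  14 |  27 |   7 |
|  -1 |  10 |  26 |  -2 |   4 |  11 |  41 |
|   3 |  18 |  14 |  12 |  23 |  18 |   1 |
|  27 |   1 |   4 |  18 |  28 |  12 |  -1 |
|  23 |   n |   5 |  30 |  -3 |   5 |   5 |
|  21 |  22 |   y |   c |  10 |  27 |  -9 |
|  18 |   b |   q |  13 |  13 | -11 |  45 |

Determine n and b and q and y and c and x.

n = 24, b = -2, q = 13, y = 9, c = 9, x = 9

Row 1 has -2 + 16 + 18 + 14 + 27 + 7 = 80; the blank must be 89 − 80 = 9.
Column 4 has 9 − 2 + 12 + 18 + 30 + 13 = 80; the blank must be 89 − 80 = 9.
Row 5 has 23 + 5 + 30 − 3 + 5 + 5 = 65; the blank must be 89 − 65 = 24.
Column 2 has 16 + 10 + 18 + 1 + 24 + 22 = 91; the blank must be 89 − 91 = -2.
Row 7 has 18 − 2 + 13 + 13 − 11 + 45 = 76; the blank must be 89 − 76 = 13.
Row 6 has 21 + 22 + 9 + 10 + 27 − 9 = 80; the blank must be 89 − 80 = 9.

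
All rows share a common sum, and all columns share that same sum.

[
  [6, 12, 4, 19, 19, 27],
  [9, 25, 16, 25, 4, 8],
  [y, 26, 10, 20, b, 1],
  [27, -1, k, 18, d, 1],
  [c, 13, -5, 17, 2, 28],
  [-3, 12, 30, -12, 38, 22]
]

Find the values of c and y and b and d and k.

Rows 1 and 2 both sum to 87, so that's the common total.
Row 5 has 13 − 5 + 17 + 2 + 28 = 55; the blank must be 87 − 55 = 32.
Column 1 has 6 + 9 + 27 + 32 − 3 = 71; the blank must be 87 − 71 = 16.
Row 3 has 16 + 26 + 10 + 20 + 1 = 73; the blank must be 87 − 73 = 14.
Column 5 has 19 + 4 + 14 + 2 + 38 = 77; the blank must be 87 − 77 = 10.
Row 4 has 27 − 1 + 18 + 10 + 1 = 55; the blank must be 87 − 55 = 32.

c = 32, y = 16, b = 14, d = 10, k = 32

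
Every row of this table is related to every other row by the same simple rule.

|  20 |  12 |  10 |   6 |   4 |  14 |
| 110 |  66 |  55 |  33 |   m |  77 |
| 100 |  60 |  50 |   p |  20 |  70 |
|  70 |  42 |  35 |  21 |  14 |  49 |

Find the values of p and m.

p = 30, m = 22

Each row is a constant multiple of every other row — this is a multiplication table with the headers hidden.
Row 3 is 100/20 = 5/1 times row 1, so its entry in column 4 is 6 × 5/1 = 30.
Row 2 is 110/20 = 11/2 times row 1, so its entry in column 5 is 4 × 11/2 = 22.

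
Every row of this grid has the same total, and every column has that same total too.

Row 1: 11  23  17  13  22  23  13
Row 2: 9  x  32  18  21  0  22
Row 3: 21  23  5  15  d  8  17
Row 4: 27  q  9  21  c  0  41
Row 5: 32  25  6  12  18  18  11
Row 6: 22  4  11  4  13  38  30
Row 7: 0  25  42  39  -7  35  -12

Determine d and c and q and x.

Rows 1 and 5 both sum to 122, so that's the common total.
The known cells in row 3 total 89, leaving 122 − 89 = 33 for the blank.
The known cells in column 5 total 100, leaving 122 − 100 = 22 for the blank.
The known cells in row 4 total 120, leaving 122 − 120 = 2 for the blank.
The known cells in row 2 total 102, leaving 122 − 102 = 20 for the blank.

d = 33, c = 22, q = 2, x = 20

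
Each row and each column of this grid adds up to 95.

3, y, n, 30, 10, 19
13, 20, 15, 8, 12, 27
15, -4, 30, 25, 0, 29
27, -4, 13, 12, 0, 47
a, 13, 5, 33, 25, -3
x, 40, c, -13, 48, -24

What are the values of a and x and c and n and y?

a = 22, x = 15, c = 29, n = 3, y = 30

The known cells in column 2 total 65, leaving 95 − 65 = 30 for the blank.
The known cells in row 5 total 73, leaving 95 − 73 = 22 for the blank.
The known cells in row 1 total 92, leaving 95 − 92 = 3 for the blank.
The known cells in column 1 total 80, leaving 95 − 80 = 15 for the blank.
The known cells in row 6 total 66, leaving 95 − 66 = 29 for the blank.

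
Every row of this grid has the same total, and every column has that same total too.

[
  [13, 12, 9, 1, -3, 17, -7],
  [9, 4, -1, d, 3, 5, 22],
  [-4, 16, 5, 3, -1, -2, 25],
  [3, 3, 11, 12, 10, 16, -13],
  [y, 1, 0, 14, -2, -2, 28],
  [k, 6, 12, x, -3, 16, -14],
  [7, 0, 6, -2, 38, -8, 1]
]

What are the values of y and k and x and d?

Rows 1 and 3 both sum to 42, so that's the common total.
Row 2 has 9 + 4 − 1 + 3 + 5 + 22 = 42; the blank must be 42 − 42 = 0.
Column 4 has 1 + 0 + 3 + 12 + 14 − 2 = 28; the blank must be 42 − 28 = 14.
Row 5 has 1 + 0 + 14 − 2 − 2 + 28 = 39; the blank must be 42 − 39 = 3.
Row 6 has 6 + 12 + 14 − 3 + 16 − 14 = 31; the blank must be 42 − 31 = 11.

y = 3, k = 11, x = 14, d = 0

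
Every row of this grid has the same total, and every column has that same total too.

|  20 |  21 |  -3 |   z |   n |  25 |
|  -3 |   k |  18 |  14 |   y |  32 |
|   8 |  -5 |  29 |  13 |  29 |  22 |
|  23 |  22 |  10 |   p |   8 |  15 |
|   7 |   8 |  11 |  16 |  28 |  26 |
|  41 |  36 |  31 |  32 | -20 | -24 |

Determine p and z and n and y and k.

Rows 3 and 5 both sum to 96, so that's the common total.
Column 2: 21 − 5 + 22 + 8 + 36 = 82, so its missing entry is 96 − 82 = 14.
Row 2: -3 + 14 + 18 + 14 + 32 = 75, so its missing entry is 96 − 75 = 21.
Column 5: 21 + 29 + 8 + 28 − 20 = 66, so its missing entry is 96 − 66 = 30.
Row 1: 20 + 21 − 3 + 30 + 25 = 93, so its missing entry is 96 − 93 = 3.
Row 4: 23 + 22 + 10 + 8 + 15 = 78, so its missing entry is 96 − 78 = 18.

p = 18, z = 3, n = 30, y = 21, k = 14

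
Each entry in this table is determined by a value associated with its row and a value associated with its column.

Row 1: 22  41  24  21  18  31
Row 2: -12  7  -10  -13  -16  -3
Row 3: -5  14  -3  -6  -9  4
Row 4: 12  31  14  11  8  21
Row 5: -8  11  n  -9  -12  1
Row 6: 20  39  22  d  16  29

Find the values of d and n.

d = 19, n = -6

The difference between any two rows is the same in every column — this is an addition table with the headers hidden.
Row 6 minus row 1 is 20 − 22 = -2, so its entry in column 4 is 21 + (-2) = 19.
Row 5 minus row 1 is -8 − 22 = -30, so its entry in column 3 is 24 + (-30) = -6.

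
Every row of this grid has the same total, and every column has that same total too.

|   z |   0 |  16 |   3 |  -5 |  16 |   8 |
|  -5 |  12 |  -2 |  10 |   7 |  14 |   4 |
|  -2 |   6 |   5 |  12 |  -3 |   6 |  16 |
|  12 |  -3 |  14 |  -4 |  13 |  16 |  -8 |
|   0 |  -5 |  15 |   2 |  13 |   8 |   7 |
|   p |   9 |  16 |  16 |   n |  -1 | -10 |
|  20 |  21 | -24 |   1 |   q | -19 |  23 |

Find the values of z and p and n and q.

z = 2, p = 13, n = -3, q = 18

Rows 2 and 3 both sum to 40, so that's the common total.
The known cells in row 7 total 22, leaving 40 − 22 = 18 for the blank.
The known cells in column 5 total 43, leaving 40 − 43 = -3 for the blank.
The known cells in row 6 total 27, leaving 40 − 27 = 13 for the blank.
The known cells in row 1 total 38, leaving 40 − 38 = 2 for the blank.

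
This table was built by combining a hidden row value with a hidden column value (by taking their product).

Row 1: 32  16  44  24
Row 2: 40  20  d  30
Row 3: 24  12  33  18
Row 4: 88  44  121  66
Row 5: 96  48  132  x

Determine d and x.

d = 55, x = 72

Each row is a constant multiple of every other row — this is a multiplication table with the headers hidden.
Row 2 is 40/32 = 5/4 times row 1, so its entry in column 3 is 44 × 5/4 = 55.
Row 5 is 96/32 = 3/1 times row 1, so its entry in column 4 is 24 × 3/1 = 72.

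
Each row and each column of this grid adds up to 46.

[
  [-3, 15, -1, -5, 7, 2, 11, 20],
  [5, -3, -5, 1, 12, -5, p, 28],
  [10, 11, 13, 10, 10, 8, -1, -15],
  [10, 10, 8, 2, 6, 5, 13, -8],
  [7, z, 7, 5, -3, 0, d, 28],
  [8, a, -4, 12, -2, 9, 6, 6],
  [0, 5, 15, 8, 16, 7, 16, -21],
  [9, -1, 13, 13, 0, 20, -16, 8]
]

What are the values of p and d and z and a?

p = 13, d = 4, z = -2, a = 11

The known cells in row 2 total 33, leaving 46 − 33 = 13 for the blank.
The known cells in column 7 total 42, leaving 46 − 42 = 4 for the blank.
The known cells in row 5 total 48, leaving 46 − 48 = -2 for the blank.
The known cells in row 6 total 35, leaving 46 − 35 = 11 for the blank.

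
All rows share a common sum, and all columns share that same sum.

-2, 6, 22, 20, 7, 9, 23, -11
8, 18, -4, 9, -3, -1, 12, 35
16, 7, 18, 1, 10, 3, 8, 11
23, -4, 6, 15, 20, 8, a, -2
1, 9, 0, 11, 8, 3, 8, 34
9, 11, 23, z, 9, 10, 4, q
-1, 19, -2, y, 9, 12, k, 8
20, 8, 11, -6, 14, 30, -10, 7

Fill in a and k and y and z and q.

Rows 1 and 2 both sum to 74, so that's the common total.
Column 8 has -11 + 35 + 11 − 2 + 34 + 8 + 7 = 82; the blank must be 74 − 82 = -8.
Row 6 has 9 + 11 + 23 + 9 + 10 + 4 − 8 = 58; the blank must be 74 − 58 = 16.
Row 4 has 23 − 4 + 6 + 15 + 20 + 8 − 2 = 66; the blank must be 74 − 66 = 8.
Column 7 has 23 + 12 + 8 + 8 + 8 + 4 − 10 = 53; the blank must be 74 − 53 = 21.
Row 7 has -1 + 19 − 2 + 9 + 12 + 21 + 8 = 66; the blank must be 74 − 66 = 8.

a = 8, k = 21, y = 8, z = 16, q = -8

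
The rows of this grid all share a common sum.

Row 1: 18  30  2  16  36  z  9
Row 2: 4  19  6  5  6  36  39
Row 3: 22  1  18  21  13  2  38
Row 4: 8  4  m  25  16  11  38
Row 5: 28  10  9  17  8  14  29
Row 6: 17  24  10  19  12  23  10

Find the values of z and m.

The complete rows each total 115.
Row 1 is missing 115 − 111 = 4 (since 18 + 30 + 2 + 16 + 36 + 9 = 111).
Row 4 is missing 115 − 102 = 13 (since 8 + 4 + 25 + 16 + 11 + 38 = 102).

z = 4, m = 13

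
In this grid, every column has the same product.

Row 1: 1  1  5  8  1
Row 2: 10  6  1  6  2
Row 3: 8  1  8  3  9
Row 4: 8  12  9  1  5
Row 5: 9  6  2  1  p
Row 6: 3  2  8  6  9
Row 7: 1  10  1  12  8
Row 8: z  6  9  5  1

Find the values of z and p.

z = 3, p = 8

Columns 2 and 4 each multiply to 51840, so every column has product 51840.
Column 1: 1×10×8×8×9×3×1 = 17280, so the missing entry is 51840 ÷ 17280 = 3.
Column 5: 1×2×9×5×9×8×1 = 6480, so the missing entry is 51840 ÷ 6480 = 8.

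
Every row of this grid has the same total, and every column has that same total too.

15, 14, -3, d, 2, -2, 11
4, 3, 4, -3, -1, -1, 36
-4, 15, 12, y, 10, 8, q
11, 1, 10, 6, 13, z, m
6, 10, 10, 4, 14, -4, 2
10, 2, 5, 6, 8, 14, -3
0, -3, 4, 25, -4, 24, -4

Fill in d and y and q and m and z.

Rows 2 and 5 both sum to 42, so that's the common total.
The known cells in row 1 total 37, leaving 42 − 37 = 5 for the blank.
The known cells in column 4 total 43, leaving 42 − 43 = -1 for the blank.
The known cells in row 3 total 40, leaving 42 − 40 = 2 for the blank.
The known cells in column 7 total 44, leaving 42 − 44 = -2 for the blank.
The known cells in row 4 total 39, leaving 42 − 39 = 3 for the blank.

d = 5, y = -1, q = 2, m = -2, z = 3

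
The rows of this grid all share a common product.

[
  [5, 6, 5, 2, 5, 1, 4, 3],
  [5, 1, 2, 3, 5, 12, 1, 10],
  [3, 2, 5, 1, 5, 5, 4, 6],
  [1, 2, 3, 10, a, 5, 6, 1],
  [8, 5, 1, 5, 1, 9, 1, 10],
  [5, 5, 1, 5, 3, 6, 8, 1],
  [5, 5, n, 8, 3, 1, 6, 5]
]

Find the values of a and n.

Rows 2 and 5 each multiply to 18000, so every row has product 18000.
Row 4: 1×2×3×10×5×6×1 = 1800, so the missing entry is 18000 ÷ 1800 = 10.
Row 7: 5×5×8×3×1×6×5 = 18000, so the missing entry is 18000 ÷ 18000 = 1.

a = 10, n = 1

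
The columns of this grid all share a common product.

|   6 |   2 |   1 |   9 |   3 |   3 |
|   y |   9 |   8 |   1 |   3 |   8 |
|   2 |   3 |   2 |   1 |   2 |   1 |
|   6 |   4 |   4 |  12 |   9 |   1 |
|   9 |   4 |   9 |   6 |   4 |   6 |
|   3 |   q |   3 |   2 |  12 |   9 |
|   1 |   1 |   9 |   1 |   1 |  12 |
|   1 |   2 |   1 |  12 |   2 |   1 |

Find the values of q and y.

q = 9, y = 8

Columns 4 and 6 each multiply to 15552, so every column has product 15552.
Column 2: 2×9×3×4×4×1×2 = 1728, so the missing entry is 15552 ÷ 1728 = 9.
Column 1: 6×2×6×9×3×1×1 = 1944, so the missing entry is 15552 ÷ 1944 = 8.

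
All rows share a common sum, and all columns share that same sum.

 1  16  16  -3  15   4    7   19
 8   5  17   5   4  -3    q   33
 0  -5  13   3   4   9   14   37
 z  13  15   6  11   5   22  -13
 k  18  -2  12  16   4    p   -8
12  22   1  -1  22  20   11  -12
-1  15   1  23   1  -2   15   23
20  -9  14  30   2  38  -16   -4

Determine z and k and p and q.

Rows 1 and 3 both sum to 75, so that's the common total.
The known cells in row 2 total 69, leaving 75 − 69 = 6 for the blank.
The known cells in column 7 total 59, leaving 75 − 59 = 16 for the blank.
The known cells in row 5 total 56, leaving 75 − 56 = 19 for the blank.
The known cells in row 4 total 59, leaving 75 − 59 = 16 for the blank.

z = 16, k = 19, p = 16, q = 6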